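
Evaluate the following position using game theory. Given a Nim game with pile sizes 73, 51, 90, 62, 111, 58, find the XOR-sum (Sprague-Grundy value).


We need the XOR (exclusive or) of all pile sizes.
After XOR-ing pile 1 (size 73): 0 XOR 73 = 73
After XOR-ing pile 2 (size 51): 73 XOR 51 = 122
After XOR-ing pile 3 (size 90): 122 XOR 90 = 32
After XOR-ing pile 4 (size 62): 32 XOR 62 = 30
After XOR-ing pile 5 (size 111): 30 XOR 111 = 113
After XOR-ing pile 6 (size 58): 113 XOR 58 = 75
The Nim-value of this position is 75.

75


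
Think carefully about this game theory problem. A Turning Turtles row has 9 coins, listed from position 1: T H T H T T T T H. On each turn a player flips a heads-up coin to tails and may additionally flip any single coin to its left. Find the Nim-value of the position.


Coins: T H T H T T T T H
Key fact: a single head at position k behaves exactly like a Nim heap of size k (turning it to T and optionally flipping a coin at j < k corresponds to moving the heap from k to j, or to 0), and heads combine as a disjunctive sum (two heads at the same place would cancel, matching j XOR j = 0). So the Nim-value is the XOR of the 1-indexed positions of the heads.
Face-up positions (1-indexed): [2, 4, 9]
XOR 0 with 2: 0 XOR 2 = 2
XOR 2 with 4: 2 XOR 4 = 6
XOR 6 with 9: 6 XOR 9 = 15
Nim-value = 15

15


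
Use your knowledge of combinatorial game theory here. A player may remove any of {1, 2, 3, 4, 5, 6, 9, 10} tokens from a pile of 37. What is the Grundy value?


The subtraction set is S = {1, 2, 3, 4, 5, 6, 9, 10}.
G(k) = mex{ G(k - s) : s in S, s <= k }. We compute iteratively: G(0) = 0.
G(1) = mex({0}) = 1
G(2) = mex({0, 1}) = 2
G(3) = mex({0, 1, 2}) = 3
G(4) = mex({0, 1, 2, 3}) = 4
G(5) = mex({0, 1, 2, 3, 4}) = 5
G(6) = mex({0, 1, 2, 3, 4, 5}) = 6
G(7) = mex({1, 2, 3, 4, 5, 6}) = 0
G(8) = mex({0, 2, 3, 4, 5, 6}) = 1
G(9) = mex({0, 1, 3, 4, 5, 6}) = 2
G(10) = mex({0, 1, 2, 4, 5, 6}) = 3
G(11) = mex({0, 1, 2, 3, 5, 6}) = 4
G(12) = mex({0, 1, 2, 3, 4, 6}) = 5
G(13) = mex({0, 1, 2, 3, 4, 5}) = 6
G(14) = mex({1, 2, 3, 4, 5, 6}) = 0
G(15) = mex({0, 2, 3, 4, 5, 6}) = 1
G(16) = mex({0, 1, 3, 4, 5, 6}) = 2
Observe that G(7)..G(16) = 0, 1, 2, 3, 4, 5, 6, 0, 1, 2 repeats G(0)..G(9) = 0, 1, 2, 3, 4, 5, 6, 0, 1, 2.
For k >= max(S) = 10, G(k) is determined by the previous 10 values G(k-10)..G(k-1); a window of 10 consecutive values has recurred shifted by 7, so by induction G(k + 7) = G(k) for all k >= 0: the sequence is periodic from the start with period 7.
One period: G(0..6) = 0, 1, 2, 3, 4, 5, 6.
37 mod 7 = 2, so G(37) = G(2) = 2.

2


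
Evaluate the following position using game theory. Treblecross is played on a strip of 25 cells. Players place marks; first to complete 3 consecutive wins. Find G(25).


Treblecross: place X on empty cells; 3-in-a-row wins.
Playing within two cells of an existing X lets the opponent win at once, so sensible play treats the cells i-2..i+2 around each X as dead. The player left with no safe cell loses, so this is a normal-play take-away game on strips of safe cells.
Placing X at cell i (0-indexed) of a strip of k safe cells leaves independent strips of sizes max(0, i-2) and max(0, k-i-3). Hence G(k) = mex{ G(max(0,i-2)) XOR G(max(0,k-i-3)) : 0 <= i < k }, with G(0) = 0.
G(1): splits (0,0):0^0=0 -> mex({0}) = 1
G(2): splits (0,0):0^0=0 -> mex({0}) = 1
G(3): splits (0,0):0^0=0 -> mex({0}) = 1
G(4): splits (0,1):0^1=1 (0,0):0^0=0 -> mex({0, 1}) = 2
G(5): splits (0,2):0^1=1 (0,1):0^1=1 (0,0):0^0=0 -> mex({0, 1}) = 2
G(6) = mex({1}) = 0
G(7) = mex({0, 1, 2}) = 3
G(8) = mex({0, 1, 2}) = 3
G(9) = mex({0, 2}) = 1
G(10) = mex({0, 2, 3}) = 1
G(11) = mex({0, 3}) = 1
G(12) = mex({1, 3}) = 0
G(13) = mex({0, 1, 2, 3}) = 4
G(14) = mex({0, 1, 2}) = 3
G(15) = mex({0, 1, 2}) = 3
G(16) = mex({0, 1, 2, 4}) = 3
G(17) = mex({0, 1, 3, 4}) = 2
G(18) = mex({0, 1, 3, 4}) = 2
G(19) = mex({0, 1, 3, 5}) = 2
G(20) = mex({0, 1, 2, 3, 5}) = 4
G(21) = mex({0, 1, 2, 3, 5}) = 4
G(22) = mex({1, 2, 6}) = 0
G(23) = mex({0, 1, 2, 3, 4, 6}) = 5
G(24) = mex({0, 1, 2, 3, 4}) = 5
G(25) = mex({0, 1, 3, 4, 7}) = 2
Therefore G(25) = 2.

2


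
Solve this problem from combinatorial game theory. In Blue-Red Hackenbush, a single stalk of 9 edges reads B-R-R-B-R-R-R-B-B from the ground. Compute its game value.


Edges (from ground): B-R-R-B-R-R-R-B-B
By Berlekamp's sign-expansion rule, a Blue-Red Hackenbush stalk has the value of the surreal number whose sign sequence is the edge sequence with B -> + and R -> -.
Sign sequence: +--+---++
Trace the sign expansion in the surreal number tree, starting from 0:
Edge 1: B (sign +) -> bounds (0, +inf), value = 1
Edge 2: R (sign -) -> bounds (0, 1), value = 1/2
Edge 3: R (sign -) -> bounds (0, 1/2), value = 1/4
Edge 4: B (sign +) -> bounds (1/4, 1/2), value = 3/8
Edge 5: R (sign -) -> bounds (1/4, 3/8), value = 5/16
Edge 6: R (sign -) -> bounds (1/4, 5/16), value = 9/32
Edge 7: R (sign -) -> bounds (1/4, 9/32), value = 17/64
Edge 8: B (sign +) -> bounds (17/64, 9/32), value = 35/128
Edge 9: B (sign +) -> bounds (35/128, 9/32), value = 71/256
Game value = 71/256

71/256


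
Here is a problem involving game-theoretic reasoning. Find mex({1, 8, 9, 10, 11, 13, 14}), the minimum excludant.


Set = {1, 8, 9, 10, 11, 13, 14}
0 is NOT in the set. This is the mex.
mex = 0

0


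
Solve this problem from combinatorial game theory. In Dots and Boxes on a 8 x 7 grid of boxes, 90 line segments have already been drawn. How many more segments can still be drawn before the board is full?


Grid: 8 x 7 boxes, i.e. 9 rows and 8 columns of dots.
Horizontal edges: (rows + 1) * cols = 9 * 7 = 63
Vertical edges: rows * (cols + 1) = 8 * 8 = 64
Total edges: 63 + 64 = 127
Edges drawn: 90
Remaining: 127 - 90 = 37

37


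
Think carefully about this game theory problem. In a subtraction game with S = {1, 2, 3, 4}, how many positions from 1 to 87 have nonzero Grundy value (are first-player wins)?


Subtraction set S = {1, 2, 3, 4}, so G(n) = n mod 5.
G(n) = 0 when n is a multiple of 5.
Multiples of 5 in [1, 87]: 17
N-positions (nonzero Grundy) = 87 - 17 = 70

70


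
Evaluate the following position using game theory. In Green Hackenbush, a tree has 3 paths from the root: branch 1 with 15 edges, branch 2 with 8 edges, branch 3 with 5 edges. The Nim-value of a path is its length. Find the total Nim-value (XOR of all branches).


The tree has 3 branches from the ground vertex.
In Green Hackenbush, the Nim-value of a simple path of length k is k.
Branch 1: length 15, Nim-value = 15
Branch 2: length 8, Nim-value = 8
Branch 3: length 5, Nim-value = 5
Total Nim-value = XOR of all branch values:
0 XOR 15 = 15
15 XOR 8 = 7
7 XOR 5 = 2
Nim-value of the tree = 2

2


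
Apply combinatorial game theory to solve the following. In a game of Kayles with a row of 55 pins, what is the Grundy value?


Kayles: a move removes 1 or 2 adjacent pins from a contiguous row.
Removing pins from a row of k leaves two independent rows (a, b) with a + b = k - 1 (one pin) or a + b = k - 2 (two pins); an end removal gives a = 0.
By Sprague-Grundy, G(k) = mex{ G(a) XOR G(b) } over all these splits. G(0) = 0.
G(1): splits (0,0):0^0=0 -> mex({0}) = 1
G(2): splits (0,1):0^1=1 (0,0):0^0=0 -> mex({0, 1}) = 2
G(3): splits (0,2):0^2=2 (1,1):1^1=0 (0,1):0^1=1 -> mex({0, 1, 2}) = 3
G(4): splits (0,3):0^3=3 (1,2):1^2=3 (0,2):0^2=2 (1,1):1^1=0 -> mex({0, 2, 3}) = 1
G(5): splits (0,4):0^1=1 (1,3):1^3=2 (2,2):2^2=0 (0,3):0^3=3 (1,2):1^2=3 -> mex({0, 1, 2, 3}) = 4
G(6) = mex({0, 1, 2, 4}) = 3
G(7) = mex({0, 1, 3, 4, 5}) = 2
G(8) = mex({0, 2, 3, 5, 6}) = 1
G(9) = mex({0, 1, 2, 3, 6, 7}) = 4
G(10) = mex({0, 1, 3, 4, 5, 7}) = 2
G(11) = mex({0, 1, 2, 3, 4, 5}) = 6
G(12) = mex({0, 1, 2, 3, 5, 6, 7}) = 4
G(13) = mex({0, 2, 3, 4, 6, 7}) = 1
G(14) = mex({0, 1, 4, 5, 6, 7}) = 2
G(15) = mex({0, 1, 2, 3, 4, 5, 6}) = 7
G(16) = mex({0, 2, 3, 5, 6, 7}) = 1
G(17) = mex({0, 1, 2, 3, 5, 6, 7}) = 4
G(18) = mex({0, 1, 2, 4, 5, 6}) = 3
G(19) = mex({0, 1, 3, 4, 5, 7}) = 2
G(20) = mex({0, 2, 3, 4, 5, 6, 7}) = 1
G(21) = mex({0, 1, 2, 3, 5, 6, 7}) = 4
G(22) = mex({0, 1, 2, 3, 4, 5, 7}) = 6
G(23) = mex({0, 1, 2, 3, 4, 5, 6}) = 7
G(24) = mex({0, 1, 2, 3, 5, 6, 7}) = 4
G(25) = mex({0, 2, 3, 4, 6, 7}) = 1
G(26) = mex({0, 1, 3, 4, 5, 6, 7}) = 2
G(27) = mex({0, 1, 2, 3, 4, 5, 6, 7}) = 8
G(28) = mex({0, 1, 2, 3, 4, 6, 7, 8}) = 5
G(29) = mex({0, 1, 2, 3, 5, 6, 7, 8, 9}) = 4
G(30) = mex({0, 1, 2, 3, 4, 5, 6, 9, 10}) = 7
G(31) = mex({0, 1, 3, 4, 5, 7, 10, 11}) = 2
G(32) = mex({0, 2, 3, 4, 5, 6, 7, 9, 11}) = 1
G(33) = mex({0, 1, 2, 3, 4, 5, 6, 7, 9, 12}) = 8
G(34) = mex({0, 1, 2, 3, 4, 5, 7, 8, 11, 12}) = 6
G(35) = mex({0, 1, 2, 3, 4, 5, 6, 8, 9, 10, 11}) = 7
G(36) = mex({0, 1, 2, 3, 5, 6, 7, 9, 10}) = 4
G(37) = mex({0, 2, 3, 4, 6, 7, 9, 10, 11, 12}) = 1
G(38) = mex({0, 1, 3, 4, 5, 6, 7, 9, 10, 11, 12}) = 2
G(39) = mex({0, 1, 2, 4, 5, 6, 7, 9, 10, 12, 14}) = 3
G(40) = mex({0, 2, 3, 4, 6, 7, 11, 12, 14}) = 1
G(41) = mex({0, 1, 2, 3, 5, 6, 7, 9, 10, 11, 12}) = 4
G(42) = mex({0, 1, 2, 3, 4, 5, 6, 9, 10}) = 7
G(43) = mex({0, 1, 3, 4, 5, 7, 9, 10, 12, 15}) = 2
G(44) = mex({0, 2, 3, 4, 5, 6, 7, 9, 10, 12, 15}) = 1
G(45) = mex({0, 1, 2, 3, 4, 5, 6, 7, 9, 10, 12, 14}) = 8
G(46) = mex({0, 1, 3, 4, 5, 7, 8, 11, 12, 14}) = 2
G(47) = mex({0, 1, 2, 3, 4, 5, 6, 8, 9, 10, 11, 12}) = 7
G(48) = mex({0, 1, 2, 3, 5, 6, 7, 9, 10}) = 4
G(49) = mex({0, 2, 3, 4, 6, 7, 9, 10, 11, 12, 15}) = 1
G(50) = mex({0, 1, 4, 5, 6, 7, 9, 11, 12, 14, 15}) = 2
G(51) = mex({0, 1, 2, 3, 4, 5, 6, 7, 9, 12, 14, 15}) = 8
G(52) = mex({0, 2, 3, 4, 5, 6, 7, 8, 11, 12, 15}) = 1
G(53) = mex({0, 1, 2, 3, 5, 6, 7, 8, 9, 10, 11, 12}) = 4
G(54) = mex({0, 1, 2, 3, 4, 5, 6, 9, 10}) = 7
G(55) = mex({0, 1, 3, 4, 5, 7, 9, 10, 11, 12}) = 2
Therefore G(55) = 2.

2


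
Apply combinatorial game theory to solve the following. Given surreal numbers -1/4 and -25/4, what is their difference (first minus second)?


x = -1/4, y = -25/4
Converting to common denominator: 4
x = -1/4, y = -25/4
x - y = -1/4 - -25/4 = 6

6


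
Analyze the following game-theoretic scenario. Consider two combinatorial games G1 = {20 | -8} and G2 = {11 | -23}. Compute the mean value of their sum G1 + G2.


G1 = {20 | -8}, G2 = {11 | -23}
Each is a switch {a | b} with numbers a > b; its mean value is (a + b)/2, and mean value is additive over game sums: m(G1 + G2) = m(G1) + m(G2).
Mean of G1 = (20 + (-8))/2 = 12/2 = 6
Mean of G2 = (11 + (-23))/2 = -12/2 = -6
Mean of G1 + G2 = 6 + -6 = 0

0


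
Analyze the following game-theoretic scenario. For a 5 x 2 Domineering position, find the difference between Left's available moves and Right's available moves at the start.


Board is 5 x 2 (rows x cols).
Left (vertical) placements: (rows-1) * cols = 4 * 2 = 8
Right (horizontal) placements: rows * (cols-1) = 5 * 1 = 5
Advantage = Left - Right = 8 - 5 = 3

3


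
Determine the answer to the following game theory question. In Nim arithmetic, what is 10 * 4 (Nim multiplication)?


Nim multiplication is bilinear over XOR: (u XOR v) * w = (u*w) XOR (v*w).
So we split each operand into its bit components and XOR the pairwise Nim products.
10 = 2 + 8 (as XOR of powers of 2).
4 = 4 (as XOR of powers of 2).
Using the standard Nim-product table on single bits:
  2*2 = 3,   2*4 = 8,   2*8 = 12,
  4*4 = 6,   4*8 = 11,  8*8 = 13,
and  1*x = x (identity), k*l = l*k (commutative).
Pairwise Nim products:
  2 * 4 = 8
  8 * 4 = 11
XOR them: 8 XOR 11 = 3.
Result: 10 * 4 = 3 (in Nim).

3


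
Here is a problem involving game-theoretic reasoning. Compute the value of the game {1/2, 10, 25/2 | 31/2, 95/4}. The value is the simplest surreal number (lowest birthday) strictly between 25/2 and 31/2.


Left options: {1/2, 10, 25/2}, max = 25/2
Right options: {31/2, 95/4}, min = 31/2
All options are numbers and max(Left) < min(Right), so by the simplicity theorem the value is the simplest (earliest-born) number strictly between 25/2 and 31/2.
Integers 13 through 15 all lie strictly between 25/2 and 31/2.
Among integers, the simplest (lowest birthday = smallest |n|; 0 is born on day 0, +-n on day n) is 13.
No non-integer in the interval can be simpler: if x is a non-integer in the interval, then floor(x) or ceil(x) also lies in the interval (the interval contains an integer), and both are proper prefixes of x's sign expansion, i.e. born earlier. So the game value is 13.
Game value = 13

13


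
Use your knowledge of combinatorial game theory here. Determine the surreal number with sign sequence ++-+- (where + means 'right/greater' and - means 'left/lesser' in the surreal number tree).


Sign expansion: ++-+-
Rule: track bounds (lo, hi), initially (-inf, +inf). On '+', the current value becomes lo and we move to the simplest number in (value, hi): value + 1 if hi = +inf, otherwise the midpoint (value + hi)/2. On '-', the current value becomes hi and we move to value - 1 if lo = -inf, otherwise the midpoint (lo + value)/2.
Start at 0.
Step 1: sign = +, move right. Bounds: (0, +inf). Value = 1
Step 2: sign = +, move right. Bounds: (1, +inf). Value = 2
Step 3: sign = -, move left. Bounds: (1, 2). Value = 3/2
Step 4: sign = +, move right. Bounds: (3/2, 2). Value = 7/4
Step 5: sign = -, move left. Bounds: (3/2, 7/4). Value = 13/8
The surreal number with sign expansion ++-+- is 13/8.

13/8


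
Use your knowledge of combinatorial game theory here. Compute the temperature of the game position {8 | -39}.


The game is {8 | -39}, a switch {a | b} with numbers a > b.
Cooling {a | b} by t gives {a - t | b + t}, which stops being hot when a - t = b + t, i.e. at t = (a - b)/2. So the temperature of a switch is (a - b)/2.
Temperature = (Left option - Right option) / 2
= (8 - (-39)) / 2
= 47 / 2
= 47/2

47/2


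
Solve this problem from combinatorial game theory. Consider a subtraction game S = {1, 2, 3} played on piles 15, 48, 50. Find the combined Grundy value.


Subtraction set: {1, 2, 3}
For this subtraction set, G(n) = n mod 4 (period = max + 1 = 4).
Pile 1 (size 15): G(15) = 15 mod 4 = 3
Pile 2 (size 48): G(48) = 48 mod 4 = 0
Pile 3 (size 50): G(50) = 50 mod 4 = 2
Total Grundy value = XOR of all: 3 XOR 0 XOR 2 = 1

1


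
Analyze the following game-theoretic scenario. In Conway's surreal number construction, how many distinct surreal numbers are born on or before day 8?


Day 0: {|} = 0 is born. Count = 1.
Day n: the number of surreal numbers born by day n is 2^(n+1) - 1.
By day 0: 2^1 - 1 = 1
By day 1: 2^2 - 1 = 3
By day 2: 2^3 - 1 = 7
By day 3: 2^4 - 1 = 15
By day 4: 2^5 - 1 = 31
By day 5: 2^6 - 1 = 63
By day 6: 2^7 - 1 = 127
By day 7: 2^8 - 1 = 255
By day 8: 2^9 - 1 = 511
By day 8: 511 surreal numbers.

511


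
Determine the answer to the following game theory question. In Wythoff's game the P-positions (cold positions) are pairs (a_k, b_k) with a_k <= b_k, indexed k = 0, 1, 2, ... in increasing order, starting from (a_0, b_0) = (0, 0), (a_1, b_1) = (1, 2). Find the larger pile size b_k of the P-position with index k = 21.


By Wythoff's theorem, a_k = floor(k * phi) and b_k = floor(k * phi^2) = a_k + k, where phi = (1 + sqrt(5))/2 is the golden ratio.
phi = (1 + sqrt(5))/2 = 1.618034
phi^2 = phi + 1 = 2.618034
k = 21
k * phi^2 = 21 * 2.618034 = 54.978714
b_21 = floor(k * phi^2) = 54 (check: a_21 + k = 33 + 21 = 54)

54


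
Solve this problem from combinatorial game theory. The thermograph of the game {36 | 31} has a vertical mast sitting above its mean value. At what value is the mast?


Game = {36 | 31}, a switch {a | b} with numbers a > b.
Its thermograph has left wall a - t and right wall b + t, which meet at t = (a - b)/2, where both equal (a + b)/2. So the mast (mean value) is at (a + b)/2.
Mean = (36 + (31))/2 = 67/2 = 67/2

67/2


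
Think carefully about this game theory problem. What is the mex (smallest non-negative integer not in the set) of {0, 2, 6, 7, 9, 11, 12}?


Set = {0, 2, 6, 7, 9, 11, 12}
0 is in the set.
1 is NOT in the set. This is the mex.
mex = 1

1


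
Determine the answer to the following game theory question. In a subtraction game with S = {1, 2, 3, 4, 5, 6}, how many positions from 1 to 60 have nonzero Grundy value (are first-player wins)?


Subtraction set S = {1, 2, 3, 4, 5, 6}, so G(n) = n mod 7.
G(n) = 0 when n is a multiple of 7.
Multiples of 7 in [1, 60]: 8
N-positions (nonzero Grundy) = 60 - 8 = 52

52


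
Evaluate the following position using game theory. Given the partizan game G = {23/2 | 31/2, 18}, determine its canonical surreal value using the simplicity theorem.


Left options: {23/2}, max = 23/2
Right options: {31/2, 18}, min = 31/2
All options are numbers and max(Left) < min(Right), so by the simplicity theorem the value is the simplest (earliest-born) number strictly between 23/2 and 31/2.
Integers 12 through 15 all lie strictly between 23/2 and 31/2.
Among integers, the simplest (lowest birthday = smallest |n|; 0 is born on day 0, +-n on day n) is 12.
No non-integer in the interval can be simpler: if x is a non-integer in the interval, then floor(x) or ceil(x) also lies in the interval (the interval contains an integer), and both are proper prefixes of x's sign expansion, i.e. born earlier. So the game value is 12.
Game value = 12

12


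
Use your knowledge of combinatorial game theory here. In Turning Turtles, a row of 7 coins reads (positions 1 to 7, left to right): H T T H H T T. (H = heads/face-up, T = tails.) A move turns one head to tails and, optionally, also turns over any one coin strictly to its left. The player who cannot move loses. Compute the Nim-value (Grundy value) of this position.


Coins: H T T H H T T
Key fact: a single head at position k behaves exactly like a Nim heap of size k (turning it to T and optionally flipping a coin at j < k corresponds to moving the heap from k to j, or to 0), and heads combine as a disjunctive sum (two heads at the same place would cancel, matching j XOR j = 0). So the Nim-value is the XOR of the 1-indexed positions of the heads.
Face-up positions (1-indexed): [1, 4, 5]
XOR 0 with 1: 0 XOR 1 = 1
XOR 1 with 4: 1 XOR 4 = 5
XOR 5 with 5: 5 XOR 5 = 0
Nim-value = 0

0


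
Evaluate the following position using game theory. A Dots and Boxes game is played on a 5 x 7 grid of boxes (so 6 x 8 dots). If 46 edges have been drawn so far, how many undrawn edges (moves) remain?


Grid: 5 x 7 boxes, i.e. 6 rows and 8 columns of dots.
Horizontal edges: (rows + 1) * cols = 6 * 7 = 42
Vertical edges: rows * (cols + 1) = 5 * 8 = 40
Total edges: 42 + 40 = 82
Edges drawn: 46
Remaining: 82 - 46 = 36

36


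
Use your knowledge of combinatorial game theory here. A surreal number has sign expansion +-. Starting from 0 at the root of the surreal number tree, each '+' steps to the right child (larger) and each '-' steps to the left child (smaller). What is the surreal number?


Sign expansion: +-
Rule: track bounds (lo, hi), initially (-inf, +inf). On '+', the current value becomes lo and we move to the simplest number in (value, hi): value + 1 if hi = +inf, otherwise the midpoint (value + hi)/2. On '-', the current value becomes hi and we move to value - 1 if lo = -inf, otherwise the midpoint (lo + value)/2.
Start at 0.
Step 1: sign = +, move right. Bounds: (0, +inf). Value = 1
Step 2: sign = -, move left. Bounds: (0, 1). Value = 1/2
The surreal number with sign expansion +- is 1/2.

1/2


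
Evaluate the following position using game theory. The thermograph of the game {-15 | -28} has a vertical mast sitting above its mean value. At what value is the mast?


Game = {-15 | -28}, a switch {a | b} with numbers a > b.
Its thermograph has left wall a - t and right wall b + t, which meet at t = (a - b)/2, where both equal (a + b)/2. So the mast (mean value) is at (a + b)/2.
Mean = (-15 + (-28))/2 = -43/2 = -43/2

-43/2


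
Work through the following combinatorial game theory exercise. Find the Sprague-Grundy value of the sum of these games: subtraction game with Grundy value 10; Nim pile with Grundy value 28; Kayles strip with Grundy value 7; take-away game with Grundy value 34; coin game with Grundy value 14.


By the Sprague-Grundy theorem, the Grundy value of a sum of games is the XOR of individual Grundy values.
subtraction game: Grundy value = 10. Running XOR: 0 XOR 10 = 10
Nim pile: Grundy value = 28. Running XOR: 10 XOR 28 = 22
Kayles strip: Grundy value = 7. Running XOR: 22 XOR 7 = 17
take-away game: Grundy value = 34. Running XOR: 17 XOR 34 = 51
coin game: Grundy value = 14. Running XOR: 51 XOR 14 = 61
The combined Grundy value is 61.

61


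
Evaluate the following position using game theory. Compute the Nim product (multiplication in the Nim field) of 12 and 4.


Nim multiplication is bilinear over XOR: (u XOR v) * w = (u*w) XOR (v*w).
So we split each operand into its bit components and XOR the pairwise Nim products.
12 = 4 + 8 (as XOR of powers of 2).
4 = 4 (as XOR of powers of 2).
Using the standard Nim-product table on single bits:
  2*2 = 3,   2*4 = 8,   2*8 = 12,
  4*4 = 6,   4*8 = 11,  8*8 = 13,
and  1*x = x (identity), k*l = l*k (commutative).
Pairwise Nim products:
  4 * 4 = 6
  8 * 4 = 11
XOR them: 6 XOR 11 = 13.
Result: 12 * 4 = 13 (in Nim).

13


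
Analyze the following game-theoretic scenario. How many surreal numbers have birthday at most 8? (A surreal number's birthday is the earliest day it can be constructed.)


Day 0: {|} = 0 is born. Count = 1.
Day n: the number of surreal numbers born by day n is 2^(n+1) - 1.
By day 0: 2^1 - 1 = 1
By day 1: 2^2 - 1 = 3
By day 2: 2^3 - 1 = 7
By day 3: 2^4 - 1 = 15
By day 4: 2^5 - 1 = 31
By day 5: 2^6 - 1 = 63
By day 6: 2^7 - 1 = 127
By day 7: 2^8 - 1 = 255
By day 8: 2^9 - 1 = 511
By day 8: 511 surreal numbers.

511


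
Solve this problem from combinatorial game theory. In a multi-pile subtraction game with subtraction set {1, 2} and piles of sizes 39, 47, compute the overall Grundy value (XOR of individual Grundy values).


Subtraction set: {1, 2}
For this subtraction set, G(n) = n mod 3 (period = max + 1 = 3).
Pile 1 (size 39): G(39) = 39 mod 3 = 0
Pile 2 (size 47): G(47) = 47 mod 3 = 2
Total Grundy value = XOR of all: 0 XOR 2 = 2

2


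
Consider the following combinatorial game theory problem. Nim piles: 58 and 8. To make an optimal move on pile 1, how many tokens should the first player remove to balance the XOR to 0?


Piles: 58 and 8
Current XOR: 58 XOR 8 = 50 (non-zero, so this is an N-position).
To make the XOR zero, we need to find a move that balances the piles.
For pile 1 (size 58): target = 58 XOR 50 = 8
We reduce pile 1 from 58 to 8.
Tokens removed: 58 - 8 = 50
Verification: 8 XOR 8 = 0

50


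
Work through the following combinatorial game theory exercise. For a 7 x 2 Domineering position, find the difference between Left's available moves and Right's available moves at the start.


Board is 7 x 2 (rows x cols).
Left (vertical) placements: (rows-1) * cols = 6 * 2 = 12
Right (horizontal) placements: rows * (cols-1) = 7 * 1 = 7
Advantage = Left - Right = 12 - 7 = 5

5


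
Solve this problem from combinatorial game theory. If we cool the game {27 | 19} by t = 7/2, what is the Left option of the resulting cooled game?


Original game: {27 | 19} (a switch {a | b} with a > b).
Cooling by t (for t below the temperature (a - b)/2 = 4) taxes each move by t: {a | b} cooled by t is {a - t | b + t}.
Cooling amount: t = 7/2
Cooled Left option: 27 - 7/2 = 47/2
Cooled Right option: 19 + 7/2 = 45/2
Cooled game: {47/2 | 45/2}
Left option = 47/2

47/2


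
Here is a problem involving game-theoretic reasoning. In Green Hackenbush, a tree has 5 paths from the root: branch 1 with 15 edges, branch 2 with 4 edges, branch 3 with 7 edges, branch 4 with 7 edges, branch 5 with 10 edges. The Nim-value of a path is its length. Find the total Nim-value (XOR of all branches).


The tree has 5 branches from the ground vertex.
In Green Hackenbush, the Nim-value of a simple path of length k is k.
Branch 1: length 15, Nim-value = 15
Branch 2: length 4, Nim-value = 4
Branch 3: length 7, Nim-value = 7
Branch 4: length 7, Nim-value = 7
Branch 5: length 10, Nim-value = 10
Total Nim-value = XOR of all branch values:
0 XOR 15 = 15
15 XOR 4 = 11
11 XOR 7 = 12
12 XOR 7 = 11
11 XOR 10 = 1
Nim-value of the tree = 1

1


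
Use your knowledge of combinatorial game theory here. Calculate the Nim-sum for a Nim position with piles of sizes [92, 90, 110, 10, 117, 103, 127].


We need the XOR (exclusive or) of all pile sizes.
After XOR-ing pile 1 (size 92): 0 XOR 92 = 92
After XOR-ing pile 2 (size 90): 92 XOR 90 = 6
After XOR-ing pile 3 (size 110): 6 XOR 110 = 104
After XOR-ing pile 4 (size 10): 104 XOR 10 = 98
After XOR-ing pile 5 (size 117): 98 XOR 117 = 23
After XOR-ing pile 6 (size 103): 23 XOR 103 = 112
After XOR-ing pile 7 (size 127): 112 XOR 127 = 15
The Nim-value of this position is 15.

15


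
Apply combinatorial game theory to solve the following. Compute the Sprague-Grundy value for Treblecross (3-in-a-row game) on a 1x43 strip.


Treblecross: place X on empty cells; 3-in-a-row wins.
Playing within two cells of an existing X lets the opponent win at once, so sensible play treats the cells i-2..i+2 around each X as dead. The player left with no safe cell loses, so this is a normal-play take-away game on strips of safe cells.
Placing X at cell i (0-indexed) of a strip of k safe cells leaves independent strips of sizes max(0, i-2) and max(0, k-i-3). Hence G(k) = mex{ G(max(0,i-2)) XOR G(max(0,k-i-3)) : 0 <= i < k }, with G(0) = 0.
G(1): splits (0,0):0^0=0 -> mex({0}) = 1
G(2): splits (0,0):0^0=0 -> mex({0}) = 1
G(3): splits (0,0):0^0=0 -> mex({0}) = 1
G(4): splits (0,1):0^1=1 (0,0):0^0=0 -> mex({0, 1}) = 2
G(5): splits (0,2):0^1=1 (0,1):0^1=1 (0,0):0^0=0 -> mex({0, 1}) = 2
G(6) = mex({1}) = 0
G(7) = mex({0, 1, 2}) = 3
G(8) = mex({0, 1, 2}) = 3
G(9) = mex({0, 2}) = 1
G(10) = mex({0, 2, 3}) = 1
G(11) = mex({0, 3}) = 1
G(12) = mex({1, 3}) = 0
G(13) = mex({0, 1, 2, 3}) = 4
G(14) = mex({0, 1, 2}) = 3
G(15) = mex({0, 1, 2}) = 3
G(16) = mex({0, 1, 2, 4}) = 3
G(17) = mex({0, 1, 3, 4}) = 2
G(18) = mex({0, 1, 3, 4}) = 2
G(19) = mex({0, 1, 3, 5}) = 2
G(20) = mex({0, 1, 2, 3, 5}) = 4
G(21) = mex({0, 1, 2, 3, 5}) = 4
G(22) = mex({1, 2, 6}) = 0
G(23) = mex({0, 1, 2, 3, 4, 6}) = 5
G(24) = mex({0, 1, 2, 3, 4}) = 5
G(25) = mex({0, 1, 3, 4, 7}) = 2
G(26) = mex({0, 1, 3, 4, 5, 7}) = 2
G(27) = mex({0, 1, 3, 5}) = 2
G(28) = mex({0, 1, 2, 5}) = 3
G(29) = mex({0, 1, 2, 4, 5, 6}) = 3
G(30) = mex({1, 2, 4, 6}) = 0
G(31) = mex({0, 1, 2, 3, 4, 6}) = 5
G(32) = mex({1, 2, 3, 4, 7}) = 0
G(33) = mex({0, 3, 7}) = 1
G(34) = mex({0, 2, 3, 5, 7}) = 1
G(35) = mex({0, 2, 3, 5, 6}) = 1
G(36) = mex({0, 1, 2, 5, 6}) = 3
G(37) = mex({0, 1, 2, 4, 5, 6}) = 3
G(38) = mex({0, 1, 2, 4}) = 3
G(39) = mex({0, 1, 2, 3, 4, 7}) = 5
G(40) = mex({0, 1, 2, 3, 4, 5, 7}) = 6
G(41) = mex({0, 1, 2, 3, 5, 7}) = 4
G(42) = mex({0, 1, 2, 3, 5, 6, 7}) = 4
G(43) = mex({0, 2, 3, 5, 6}) = 1
Therefore G(43) = 1.

1


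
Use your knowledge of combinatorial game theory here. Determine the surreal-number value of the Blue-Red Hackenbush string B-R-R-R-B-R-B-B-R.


Edges (from ground): B-R-R-R-B-R-B-B-R
By Berlekamp's sign-expansion rule, a Blue-Red Hackenbush stalk has the value of the surreal number whose sign sequence is the edge sequence with B -> + and R -> -.
Sign sequence: +---+-++-
Trace the sign expansion in the surreal number tree, starting from 0:
Edge 1: B (sign +) -> bounds (0, +inf), value = 1
Edge 2: R (sign -) -> bounds (0, 1), value = 1/2
Edge 3: R (sign -) -> bounds (0, 1/2), value = 1/4
Edge 4: R (sign -) -> bounds (0, 1/4), value = 1/8
Edge 5: B (sign +) -> bounds (1/8, 1/4), value = 3/16
Edge 6: R (sign -) -> bounds (1/8, 3/16), value = 5/32
Edge 7: B (sign +) -> bounds (5/32, 3/16), value = 11/64
Edge 8: B (sign +) -> bounds (11/64, 3/16), value = 23/128
Edge 9: R (sign -) -> bounds (11/64, 23/128), value = 45/256
Game value = 45/256

45/256


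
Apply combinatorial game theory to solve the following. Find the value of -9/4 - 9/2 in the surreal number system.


x = -9/4, y = 9/2
Converting to common denominator: 4
x = -9/4, y = 18/4
x - y = -9/4 - 9/2 = -27/4

-27/4


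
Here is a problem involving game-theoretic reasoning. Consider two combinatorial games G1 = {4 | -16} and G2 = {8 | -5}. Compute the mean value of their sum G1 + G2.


G1 = {4 | -16}, G2 = {8 | -5}
Each is a switch {a | b} with numbers a > b; its mean value is (a + b)/2, and mean value is additive over game sums: m(G1 + G2) = m(G1) + m(G2).
Mean of G1 = (4 + (-16))/2 = -12/2 = -6
Mean of G2 = (8 + (-5))/2 = 3/2 = 3/2
Mean of G1 + G2 = -6 + 3/2 = -9/2

-9/2


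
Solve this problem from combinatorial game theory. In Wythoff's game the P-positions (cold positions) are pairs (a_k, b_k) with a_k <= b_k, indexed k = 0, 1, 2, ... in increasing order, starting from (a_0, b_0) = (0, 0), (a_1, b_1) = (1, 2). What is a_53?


By Wythoff's theorem, a_k = floor(k * phi) and b_k = floor(k * phi^2) = a_k + k, where phi = (1 + sqrt(5))/2 is the golden ratio.
phi = (1 + sqrt(5))/2 = 1.618034
k = 53
k * phi = 53 * 1.618034 = 85.755801
a_53 = floor(k * phi) = 85

85


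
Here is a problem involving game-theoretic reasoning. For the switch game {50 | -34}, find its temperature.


The game is {50 | -34}, a switch {a | b} with numbers a > b.
Cooling {a | b} by t gives {a - t | b + t}, which stops being hot when a - t = b + t, i.e. at t = (a - b)/2. So the temperature of a switch is (a - b)/2.
Temperature = (Left option - Right option) / 2
= (50 - (-34)) / 2
= 84 / 2
= 42

42


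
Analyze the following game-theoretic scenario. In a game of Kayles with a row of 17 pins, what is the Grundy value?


Kayles: a move removes 1 or 2 adjacent pins from a contiguous row.
Removing pins from a row of k leaves two independent rows (a, b) with a + b = k - 1 (one pin) or a + b = k - 2 (two pins); an end removal gives a = 0.
By Sprague-Grundy, G(k) = mex{ G(a) XOR G(b) } over all these splits. G(0) = 0.
G(1): splits (0,0):0^0=0 -> mex({0}) = 1
G(2): splits (0,1):0^1=1 (0,0):0^0=0 -> mex({0, 1}) = 2
G(3): splits (0,2):0^2=2 (1,1):1^1=0 (0,1):0^1=1 -> mex({0, 1, 2}) = 3
G(4): splits (0,3):0^3=3 (1,2):1^2=3 (0,2):0^2=2 (1,1):1^1=0 -> mex({0, 2, 3}) = 1
G(5): splits (0,4):0^1=1 (1,3):1^3=2 (2,2):2^2=0 (0,3):0^3=3 (1,2):1^2=3 -> mex({0, 1, 2, 3}) = 4
G(6) = mex({0, 1, 2, 4}) = 3
G(7) = mex({0, 1, 3, 4, 5}) = 2
G(8) = mex({0, 2, 3, 5, 6}) = 1
G(9) = mex({0, 1, 2, 3, 6, 7}) = 4
G(10) = mex({0, 1, 3, 4, 5, 7}) = 2
G(11) = mex({0, 1, 2, 3, 4, 5}) = 6
G(12) = mex({0, 1, 2, 3, 5, 6, 7}) = 4
G(13) = mex({0, 2, 3, 4, 6, 7}) = 1
G(14) = mex({0, 1, 4, 5, 6, 7}) = 2
G(15) = mex({0, 1, 2, 3, 4, 5, 6}) = 7
G(16) = mex({0, 2, 3, 5, 6, 7}) = 1
G(17) = mex({0, 1, 2, 3, 5, 6, 7}) = 4
Therefore G(17) = 4.

4


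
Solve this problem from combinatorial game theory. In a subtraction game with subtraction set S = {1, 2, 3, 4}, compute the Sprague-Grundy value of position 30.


The subtraction set is S = {1, 2, 3, 4}.
G(k) = mex{ G(k - s) : s in S, s <= k }. We compute iteratively: G(0) = 0.
G(1) = mex({0}) = 1
G(2) = mex({0, 1}) = 2
G(3) = mex({0, 1, 2}) = 3
G(4) = mex({0, 1, 2, 3}) = 4
G(5) = mex({1, 2, 3, 4}) = 0
G(6) = mex({0, 2, 3, 4}) = 1
G(7) = mex({0, 1, 3, 4}) = 2
G(8) = mex({0, 1, 2, 4}) = 3
Observe that G(5)..G(8) = 0, 1, 2, 3 repeats G(0)..G(3) = 0, 1, 2, 3.
For k >= max(S) = 4, G(k) is determined by the previous 4 values G(k-4)..G(k-1); a window of 4 consecutive values has recurred shifted by 5, so by induction G(k + 5) = G(k) for all k >= 0: the sequence is periodic from the start with period 5.
One period: G(0..4) = 0, 1, 2, 3, 4.
30 mod 5 = 0, so G(30) = G(0) = 0.

0


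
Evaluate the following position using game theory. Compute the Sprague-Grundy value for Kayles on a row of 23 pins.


Kayles: a move removes 1 or 2 adjacent pins from a contiguous row.
Removing pins from a row of k leaves two independent rows (a, b) with a + b = k - 1 (one pin) or a + b = k - 2 (two pins); an end removal gives a = 0.
By Sprague-Grundy, G(k) = mex{ G(a) XOR G(b) } over all these splits. G(0) = 0.
G(1): splits (0,0):0^0=0 -> mex({0}) = 1
G(2): splits (0,1):0^1=1 (0,0):0^0=0 -> mex({0, 1}) = 2
G(3): splits (0,2):0^2=2 (1,1):1^1=0 (0,1):0^1=1 -> mex({0, 1, 2}) = 3
G(4): splits (0,3):0^3=3 (1,2):1^2=3 (0,2):0^2=2 (1,1):1^1=0 -> mex({0, 2, 3}) = 1
G(5): splits (0,4):0^1=1 (1,3):1^3=2 (2,2):2^2=0 (0,3):0^3=3 (1,2):1^2=3 -> mex({0, 1, 2, 3}) = 4
G(6) = mex({0, 1, 2, 4}) = 3
G(7) = mex({0, 1, 3, 4, 5}) = 2
G(8) = mex({0, 2, 3, 5, 6}) = 1
G(9) = mex({0, 1, 2, 3, 6, 7}) = 4
G(10) = mex({0, 1, 3, 4, 5, 7}) = 2
G(11) = mex({0, 1, 2, 3, 4, 5}) = 6
G(12) = mex({0, 1, 2, 3, 5, 6, 7}) = 4
G(13) = mex({0, 2, 3, 4, 6, 7}) = 1
G(14) = mex({0, 1, 4, 5, 6, 7}) = 2
G(15) = mex({0, 1, 2, 3, 4, 5, 6}) = 7
G(16) = mex({0, 2, 3, 5, 6, 7}) = 1
G(17) = mex({0, 1, 2, 3, 5, 6, 7}) = 4
G(18) = mex({0, 1, 2, 4, 5, 6}) = 3
G(19) = mex({0, 1, 3, 4, 5, 7}) = 2
G(20) = mex({0, 2, 3, 4, 5, 6, 7}) = 1
G(21) = mex({0, 1, 2, 3, 5, 6, 7}) = 4
G(22) = mex({0, 1, 2, 3, 4, 5, 7}) = 6
G(23) = mex({0, 1, 2, 3, 4, 5, 6}) = 7
Therefore G(23) = 7.

7


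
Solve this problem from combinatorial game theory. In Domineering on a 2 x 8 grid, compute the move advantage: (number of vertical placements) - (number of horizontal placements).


Board is 2 x 8 (rows x cols).
Left (vertical) placements: (rows-1) * cols = 1 * 8 = 8
Right (horizontal) placements: rows * (cols-1) = 2 * 7 = 14
Advantage = Left - Right = 8 - 14 = -6

-6


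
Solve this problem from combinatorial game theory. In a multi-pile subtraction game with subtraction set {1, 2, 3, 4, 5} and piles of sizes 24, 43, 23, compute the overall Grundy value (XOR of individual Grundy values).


Subtraction set: {1, 2, 3, 4, 5}
For this subtraction set, G(n) = n mod 6 (period = max + 1 = 6).
Pile 1 (size 24): G(24) = 24 mod 6 = 0
Pile 2 (size 43): G(43) = 43 mod 6 = 1
Pile 3 (size 23): G(23) = 23 mod 6 = 5
Total Grundy value = XOR of all: 0 XOR 1 XOR 5 = 4

4


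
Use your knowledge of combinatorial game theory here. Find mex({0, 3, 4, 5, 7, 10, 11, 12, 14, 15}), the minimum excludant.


Set = {0, 3, 4, 5, 7, 10, 11, 12, 14, 15}
0 is in the set.
1 is NOT in the set. This is the mex.
mex = 1

1


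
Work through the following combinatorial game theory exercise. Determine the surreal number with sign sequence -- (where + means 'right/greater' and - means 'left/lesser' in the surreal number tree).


Sign expansion: --
Rule: track bounds (lo, hi), initially (-inf, +inf). On '+', the current value becomes lo and we move to the simplest number in (value, hi): value + 1 if hi = +inf, otherwise the midpoint (value + hi)/2. On '-', the current value becomes hi and we move to value - 1 if lo = -inf, otherwise the midpoint (lo + value)/2.
Start at 0.
Step 1: sign = -, move left. Bounds: (-inf, 0). Value = -1
Step 2: sign = -, move left. Bounds: (-inf, -1). Value = -2
The surreal number with sign expansion -- is -2.

-2


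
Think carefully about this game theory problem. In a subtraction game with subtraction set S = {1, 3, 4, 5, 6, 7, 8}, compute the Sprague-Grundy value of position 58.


The subtraction set is S = {1, 3, 4, 5, 6, 7, 8}.
G(k) = mex{ G(k - s) : s in S, s <= k }. We compute iteratively: G(0) = 0.
G(1) = mex({0}) = 1
G(2) = mex({1}) = 0
G(3) = mex({0}) = 1
G(4) = mex({0, 1}) = 2
G(5) = mex({0, 1, 2}) = 3
G(6) = mex({0, 1, 3}) = 2
G(7) = mex({0, 1, 2}) = 3
G(8) = mex({0, 1, 2, 3}) = 4
G(9) = mex({0, 1, 2, 3, 4}) = 5
G(10) = mex({0, 1, 2, 3, 5}) = 4
G(11) = mex({1, 2, 3, 4}) = 0
G(12) = mex({0, 2, 3, 4, 5}) = 1
G(13) = mex({1, 2, 3, 4, 5}) = 0
G(14) = mex({0, 2, 3, 4, 5}) = 1
G(15) = mex({0, 1, 3, 4, 5}) = 2
G(16) = mex({0, 1, 2, 4, 5}) = 3
G(17) = mex({0, 1, 3, 4, 5}) = 2
G(18) = mex({0, 1, 2, 4}) = 3
Observe that G(11)..G(18) = 0, 1, 0, 1, 2, 3, 2, 3 repeats G(0)..G(7) = 0, 1, 0, 1, 2, 3, 2, 3.
For k >= max(S) = 8, G(k) is determined by the previous 8 values G(k-8)..G(k-1); a window of 8 consecutive values has recurred shifted by 11, so by induction G(k + 11) = G(k) for all k >= 0: the sequence is periodic from the start with period 11.
One period: G(0..10) = 0, 1, 0, 1, 2, 3, 2, 3, 4, 5, 4.
58 mod 11 = 3, so G(58) = G(3) = 1.

1


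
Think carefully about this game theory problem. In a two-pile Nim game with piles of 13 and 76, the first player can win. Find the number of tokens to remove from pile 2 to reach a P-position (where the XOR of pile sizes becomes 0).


Piles: 13 and 76
Current XOR: 13 XOR 76 = 65 (non-zero, so this is an N-position).
To make the XOR zero, we need to find a move that balances the piles.
For pile 2 (size 76): target = 76 XOR 65 = 13
We reduce pile 2 from 76 to 13.
Tokens removed: 76 - 13 = 63
Verification: 13 XOR 13 = 0

63


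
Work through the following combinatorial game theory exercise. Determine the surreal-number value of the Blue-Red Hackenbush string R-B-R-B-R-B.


Edges (from ground): R-B-R-B-R-B
By Berlekamp's sign-expansion rule, a Blue-Red Hackenbush stalk has the value of the surreal number whose sign sequence is the edge sequence with B -> + and R -> -.
Sign sequence: -+-+-+
Trace the sign expansion in the surreal number tree, starting from 0:
Edge 1: R (sign -) -> bounds (-inf, 0), value = -1
Edge 2: B (sign +) -> bounds (-1, 0), value = -1/2
Edge 3: R (sign -) -> bounds (-1, -1/2), value = -3/4
Edge 4: B (sign +) -> bounds (-3/4, -1/2), value = -5/8
Edge 5: R (sign -) -> bounds (-3/4, -5/8), value = -11/16
Edge 6: B (sign +) -> bounds (-11/16, -5/8), value = -21/32
Game value = -21/32

-21/32


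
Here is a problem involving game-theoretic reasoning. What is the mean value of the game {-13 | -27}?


Game = {-13 | -27}, a switch {a | b} with numbers a > b.
Its thermograph has left wall a - t and right wall b + t, which meet at t = (a - b)/2, where both equal (a + b)/2. So the mast (mean value) is at (a + b)/2.
Mean = (-13 + (-27))/2 = -40/2 = -20

-20


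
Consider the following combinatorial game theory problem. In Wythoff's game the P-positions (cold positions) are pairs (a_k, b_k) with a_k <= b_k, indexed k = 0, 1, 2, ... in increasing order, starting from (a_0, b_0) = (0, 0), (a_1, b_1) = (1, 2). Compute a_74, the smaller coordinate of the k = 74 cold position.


By Wythoff's theorem, a_k = floor(k * phi) and b_k = floor(k * phi^2) = a_k + k, where phi = (1 + sqrt(5))/2 is the golden ratio.
phi = (1 + sqrt(5))/2 = 1.618034
k = 74
k * phi = 74 * 1.618034 = 119.734515
a_74 = floor(k * phi) = 119

119


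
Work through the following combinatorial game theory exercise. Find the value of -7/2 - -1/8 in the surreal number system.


x = -7/2, y = -1/8
Converting to common denominator: 8
x = -28/8, y = -1/8
x - y = -7/2 - -1/8 = -27/8

-27/8


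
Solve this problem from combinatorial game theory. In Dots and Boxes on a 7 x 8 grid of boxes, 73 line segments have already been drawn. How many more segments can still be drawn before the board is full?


Grid: 7 x 8 boxes, i.e. 8 rows and 9 columns of dots.
Horizontal edges: (rows + 1) * cols = 8 * 8 = 64
Vertical edges: rows * (cols + 1) = 7 * 9 = 63
Total edges: 64 + 63 = 127
Edges drawn: 73
Remaining: 127 - 73 = 54

54


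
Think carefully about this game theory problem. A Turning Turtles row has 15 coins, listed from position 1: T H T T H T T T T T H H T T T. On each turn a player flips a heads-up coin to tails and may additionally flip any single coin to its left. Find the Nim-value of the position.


Coins: T H T T H T T T T T H H T T T
Key fact: a single head at position k behaves exactly like a Nim heap of size k (turning it to T and optionally flipping a coin at j < k corresponds to moving the heap from k to j, or to 0), and heads combine as a disjunctive sum (two heads at the same place would cancel, matching j XOR j = 0). So the Nim-value is the XOR of the 1-indexed positions of the heads.
Face-up positions (1-indexed): [2, 5, 11, 12]
XOR 0 with 2: 0 XOR 2 = 2
XOR 2 with 5: 2 XOR 5 = 7
XOR 7 with 11: 7 XOR 11 = 12
XOR 12 with 12: 12 XOR 12 = 0
Nim-value = 0

0


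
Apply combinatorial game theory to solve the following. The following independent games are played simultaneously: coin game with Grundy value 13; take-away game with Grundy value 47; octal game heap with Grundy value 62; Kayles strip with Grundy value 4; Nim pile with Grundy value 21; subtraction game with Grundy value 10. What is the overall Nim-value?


By the Sprague-Grundy theorem, the Grundy value of a sum of games is the XOR of individual Grundy values.
coin game: Grundy value = 13. Running XOR: 0 XOR 13 = 13
take-away game: Grundy value = 47. Running XOR: 13 XOR 47 = 34
octal game heap: Grundy value = 62. Running XOR: 34 XOR 62 = 28
Kayles strip: Grundy value = 4. Running XOR: 28 XOR 4 = 24
Nim pile: Grundy value = 21. Running XOR: 24 XOR 21 = 13
subtraction game: Grundy value = 10. Running XOR: 13 XOR 10 = 7
The combined Grundy value is 7.

7
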